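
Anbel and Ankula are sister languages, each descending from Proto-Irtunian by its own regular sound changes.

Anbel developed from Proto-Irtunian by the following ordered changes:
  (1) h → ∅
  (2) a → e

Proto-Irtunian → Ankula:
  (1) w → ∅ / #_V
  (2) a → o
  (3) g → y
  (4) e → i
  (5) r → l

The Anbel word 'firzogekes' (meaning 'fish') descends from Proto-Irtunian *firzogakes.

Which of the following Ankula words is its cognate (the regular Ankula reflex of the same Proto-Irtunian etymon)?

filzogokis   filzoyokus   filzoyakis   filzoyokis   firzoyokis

Ankula: *firzogakes > firzogokes > firzoyokes > firzoyokis > filzoyokis  (by vowel merger, unconditioned shift, vowel merger, unconditioned shift)
The other candidates each miss or misapply at least one Ankula change.

filzoyokis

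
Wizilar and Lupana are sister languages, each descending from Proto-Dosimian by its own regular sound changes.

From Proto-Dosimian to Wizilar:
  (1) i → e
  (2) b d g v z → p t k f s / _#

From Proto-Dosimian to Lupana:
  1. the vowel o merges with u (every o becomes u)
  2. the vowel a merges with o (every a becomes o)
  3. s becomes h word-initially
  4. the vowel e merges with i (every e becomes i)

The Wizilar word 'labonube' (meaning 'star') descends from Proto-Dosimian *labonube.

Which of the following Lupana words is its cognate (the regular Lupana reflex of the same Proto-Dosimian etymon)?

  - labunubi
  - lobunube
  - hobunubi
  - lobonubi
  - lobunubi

lobunubi

Lupana: start from *labonube.
  rule 1 (vowel merger): labonube → labunube
  rule 2 (vowel merger): labunube → lobunube
  rule 3: no change — lobunube
  rule 4 (vowel merger): lobunube → lobunubi
  ⇒ Lupana lobunubi
Only 'lobunubi' matches the regular Lupana development of *labonube.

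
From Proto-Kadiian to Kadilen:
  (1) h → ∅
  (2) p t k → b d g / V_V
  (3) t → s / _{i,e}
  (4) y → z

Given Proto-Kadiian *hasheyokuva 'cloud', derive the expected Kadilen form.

asezoguva

Kadilen: start from *hasheyokuva.
  rule 1 (h-loss): hasheyokuva → aseyokuva
  rule 2 (intervocalic voicing): aseyokuva → aseyoguva
  rule 3: no change — aseyoguva
  rule 4 (unconditioned shift): aseyoguva → asezoguva
  ⇒ Kadilen asezoguva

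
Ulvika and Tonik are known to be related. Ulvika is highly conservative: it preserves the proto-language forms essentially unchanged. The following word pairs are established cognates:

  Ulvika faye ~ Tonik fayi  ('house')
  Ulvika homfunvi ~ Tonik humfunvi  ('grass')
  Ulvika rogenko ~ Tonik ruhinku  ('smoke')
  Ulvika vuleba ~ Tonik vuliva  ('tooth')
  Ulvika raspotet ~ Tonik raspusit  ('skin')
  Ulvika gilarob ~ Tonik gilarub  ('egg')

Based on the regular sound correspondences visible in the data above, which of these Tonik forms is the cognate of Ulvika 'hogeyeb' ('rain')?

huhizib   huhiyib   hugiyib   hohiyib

huhiyib

rogenko ~ ruhinku, raspotet ~ raspusit — Ulvika o corresponds to Tonik u after a consonant, before a consonant other than r, m, n, p, b, f, v.
rogenko ~ ruhinku — Ulvika g corresponds to Tonik h between vowels (before a front vowel).
raspotet ~ raspusit — Ulvika e corresponds to Tonik i after a consonant, before a consonant other than r, m, n, p, b, f, v.
vuleba ~ vuliva — Ulvika e corresponds to Tonik i after a consonant, before a labial obstruent.
Applying these to Ulvika 'hogeyeb':
  hogeyeb → hugeyeb   (o→u after a consonant, before a consonant other than r, m, n, p, b, f, v)
  hugeyeb → huheyeb   (g→h between vowels (before a front vowel))
  huheyeb → huhiyeb   (e→i after a consonant, before a consonant other than r, m, n, p, b, f, v)
  huhiyeb → huhiyib   (e→i after a consonant, before a labial obstruent)
So the Tonik cognate is 'huhiyib'.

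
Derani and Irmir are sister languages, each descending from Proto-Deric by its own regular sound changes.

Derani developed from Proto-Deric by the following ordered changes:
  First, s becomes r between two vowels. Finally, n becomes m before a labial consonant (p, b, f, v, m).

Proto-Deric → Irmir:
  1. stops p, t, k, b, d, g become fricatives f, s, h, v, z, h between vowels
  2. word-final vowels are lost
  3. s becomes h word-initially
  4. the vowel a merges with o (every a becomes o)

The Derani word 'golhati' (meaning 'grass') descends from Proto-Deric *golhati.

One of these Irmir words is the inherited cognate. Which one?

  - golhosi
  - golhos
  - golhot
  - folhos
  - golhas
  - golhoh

Irmir: start from *golhati.
  rule 1 (intervocalic lenition): golhati → golhasi
  rule 2 (apocope): golhasi → golhas
  rule 3: no change — golhas
  rule 4 (vowel merger): golhas → golhos
  ⇒ Irmir golhos
The other candidates each miss or misapply at least one Irmir change.

golhos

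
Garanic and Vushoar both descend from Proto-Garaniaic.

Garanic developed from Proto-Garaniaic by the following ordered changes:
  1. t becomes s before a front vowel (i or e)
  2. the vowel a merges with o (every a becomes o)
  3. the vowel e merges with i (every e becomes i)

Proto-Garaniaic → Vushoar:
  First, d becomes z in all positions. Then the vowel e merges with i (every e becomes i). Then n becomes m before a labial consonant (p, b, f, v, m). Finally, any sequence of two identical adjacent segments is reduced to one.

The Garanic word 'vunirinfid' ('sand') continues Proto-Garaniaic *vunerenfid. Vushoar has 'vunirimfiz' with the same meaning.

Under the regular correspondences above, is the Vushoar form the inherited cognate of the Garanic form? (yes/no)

yes

Derive the expected Vushoar reflex of *vunerenfid:
Vushoar: *vunerenfid > vunerenfiz > vunirinfiz > vunirimfiz  (by unconditioned shift, vowel merger, nasal place assimilation)
Vushoar 'vunirimfiz' matches the regular reflex exactly, so the pair is cognate.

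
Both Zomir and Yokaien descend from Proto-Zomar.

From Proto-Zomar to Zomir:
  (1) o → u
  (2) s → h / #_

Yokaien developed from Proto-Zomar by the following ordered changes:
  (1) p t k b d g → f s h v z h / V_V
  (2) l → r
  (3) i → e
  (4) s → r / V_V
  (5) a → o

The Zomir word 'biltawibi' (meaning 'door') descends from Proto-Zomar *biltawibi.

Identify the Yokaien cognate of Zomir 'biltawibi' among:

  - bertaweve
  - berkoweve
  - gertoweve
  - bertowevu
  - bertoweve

Yokaien: start from *biltawibi.
  rule 1 (intervocalic lenition): biltawibi → biltawivi
  rule 2 (unconditioned shift): biltawivi → birtawivi
  rule 3 (vowel merger): birtawivi → bertaweve
  rule 4: no change — bertaweve
  rule 5 (vowel merger): bertaweve → bertoweve
  ⇒ Yokaien bertoweve

bertoweve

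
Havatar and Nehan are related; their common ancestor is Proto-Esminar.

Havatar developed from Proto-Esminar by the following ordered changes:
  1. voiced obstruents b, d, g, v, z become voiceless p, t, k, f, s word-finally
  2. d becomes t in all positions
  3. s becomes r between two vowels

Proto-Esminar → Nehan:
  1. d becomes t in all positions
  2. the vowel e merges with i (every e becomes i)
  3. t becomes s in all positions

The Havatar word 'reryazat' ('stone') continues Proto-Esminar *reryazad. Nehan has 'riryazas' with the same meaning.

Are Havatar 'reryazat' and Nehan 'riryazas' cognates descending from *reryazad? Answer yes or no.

Derive the expected Nehan reflex of *reryazad:
Nehan: *reryazad > reryazat > riryazat > riryazas  (by unconditioned shift, vowel merger, unconditioned shift)
Nehan 'riryazas' matches the regular reflex exactly, so the pair is cognate.

yes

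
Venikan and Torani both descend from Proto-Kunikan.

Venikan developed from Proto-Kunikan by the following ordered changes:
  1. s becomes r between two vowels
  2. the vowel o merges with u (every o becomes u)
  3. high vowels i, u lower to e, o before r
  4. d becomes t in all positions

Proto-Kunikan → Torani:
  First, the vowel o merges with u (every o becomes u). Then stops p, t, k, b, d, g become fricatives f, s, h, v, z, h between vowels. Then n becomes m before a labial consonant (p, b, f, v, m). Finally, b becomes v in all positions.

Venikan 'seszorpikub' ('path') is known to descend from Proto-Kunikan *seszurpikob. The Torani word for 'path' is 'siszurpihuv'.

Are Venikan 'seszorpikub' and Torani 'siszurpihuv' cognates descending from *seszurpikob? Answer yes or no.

Derive the expected Torani reflex of *seszurpikob:
Torani: *seszurpikob
  seszurpikob → seszurpikub   [vowel merger]
  seszurpikub → seszurpihub   [intervocalic lenition]
  seszurpihub (rule 3 does not apply)
  seszurpihub → seszurpihuv   [unconditioned shift]
  giving Torani seszurpihuv.
The regular Torani reflex would be 'seszurpihuv', but the attested form is 'siszurpihuv'. The correspondence is irregular, so they are not cognates (the Torani form has a different source).

no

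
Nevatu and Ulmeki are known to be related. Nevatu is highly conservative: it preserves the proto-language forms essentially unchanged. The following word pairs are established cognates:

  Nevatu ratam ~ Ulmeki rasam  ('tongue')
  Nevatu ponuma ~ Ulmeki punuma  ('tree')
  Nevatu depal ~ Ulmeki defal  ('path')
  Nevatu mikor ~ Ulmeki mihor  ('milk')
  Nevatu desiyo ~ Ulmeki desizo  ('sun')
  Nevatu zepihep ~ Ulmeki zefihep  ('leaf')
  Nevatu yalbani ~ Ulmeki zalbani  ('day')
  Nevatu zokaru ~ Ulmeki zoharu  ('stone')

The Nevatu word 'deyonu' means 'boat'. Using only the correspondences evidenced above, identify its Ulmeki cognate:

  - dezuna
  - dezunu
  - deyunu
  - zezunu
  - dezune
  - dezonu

dezunu

desiyo ~ desizo — Nevatu y corresponds to Ulmeki z between vowels (before a back vowel).
ponuma ~ punuma — Nevatu o corresponds to Ulmeki u after a consonant, before a nasal.
Applying these to Nevatu 'deyonu':
  deyonu → dezonu   (y→z between vowels (before a back vowel))
  dezonu → dezunu   (o→u after a consonant, before a nasal)
So the Ulmeki cognate is 'dezunu'.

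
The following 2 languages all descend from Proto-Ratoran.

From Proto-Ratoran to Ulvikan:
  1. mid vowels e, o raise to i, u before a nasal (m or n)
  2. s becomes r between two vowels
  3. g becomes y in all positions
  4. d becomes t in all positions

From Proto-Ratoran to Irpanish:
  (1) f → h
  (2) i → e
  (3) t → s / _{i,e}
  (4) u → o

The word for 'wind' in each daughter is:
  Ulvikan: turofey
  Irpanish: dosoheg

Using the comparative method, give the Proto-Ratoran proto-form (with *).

*dusofeg

Position 3: Ulvikan has r, Irpanish has s. Taking the neighbouring segments as reconstructed: Ulvikan r could go back to *s or *r; Irpanish s can only go back to *s — the one source consistent with every daughter is *s.
Position 2: Ulvikan has u, Irpanish has o. Taking the neighbouring segments as reconstructed: Ulvikan u can only go back to *u; Irpanish o could go back to *o or *u — the one source consistent with every daughter is *u.
Verify the candidate proto-form against each daughter:
Ulvikan: *dusofeg
  dusofeg (rule 1 does not apply)
  dusofeg → durofeg   [rhotacism]
  durofeg → durofey   [unconditioned shift]
  durofey → turofey   [unconditioned shift]
  giving Ulvikan turofey.
Irpanish: *dusofeg
  dusofeg → dusoheg   [unconditioned shift]
  dusoheg (rule 2 does not apply)
  dusoheg (rule 3 does not apply)
  dusoheg → dosoheg   [vowel merger]
  giving Irpanish dosoheg.
*dusofeg is the unique common source.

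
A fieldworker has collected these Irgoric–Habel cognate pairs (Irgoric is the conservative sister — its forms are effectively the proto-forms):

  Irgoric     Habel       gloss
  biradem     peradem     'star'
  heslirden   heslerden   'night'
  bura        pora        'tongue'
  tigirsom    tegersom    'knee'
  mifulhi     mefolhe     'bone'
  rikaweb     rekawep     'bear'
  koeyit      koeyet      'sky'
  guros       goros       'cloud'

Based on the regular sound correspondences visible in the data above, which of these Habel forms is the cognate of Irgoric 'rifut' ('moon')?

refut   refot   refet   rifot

refot

mifulhi ~ mefolhe — Irgoric i corresponds to Habel e after a consonant, before a labial obstruent.
mifulhi ~ mefolhe — Irgoric u corresponds to Habel o after a consonant, before a consonant other than r, m, n, p, b, f, v.
Applying these to Irgoric 'rifut':
  rifut → refut   (i→e after a consonant, before a labial obstruent)
  refut → refot   (u→o after a consonant, before a consonant other than r, m, n, p, b, f, v)
So the Habel cognate is 'refot'.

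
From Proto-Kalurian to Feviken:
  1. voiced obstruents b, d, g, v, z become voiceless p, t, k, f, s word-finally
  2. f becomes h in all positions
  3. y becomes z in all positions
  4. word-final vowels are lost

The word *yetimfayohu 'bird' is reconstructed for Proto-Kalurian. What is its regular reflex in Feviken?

zetimhazoh

Feviken: start from *yetimfayohu.
  rule 1: no change — yetimfayohu
  rule 2 (unconditioned shift): yetimfayohu → yetimhayohu
  rule 3 (unconditioned shift): yetimhayohu → zetimhazohu
  rule 4 (apocope): zetimhazohu → zetimhazoh
  ⇒ Feviken zetimhazoh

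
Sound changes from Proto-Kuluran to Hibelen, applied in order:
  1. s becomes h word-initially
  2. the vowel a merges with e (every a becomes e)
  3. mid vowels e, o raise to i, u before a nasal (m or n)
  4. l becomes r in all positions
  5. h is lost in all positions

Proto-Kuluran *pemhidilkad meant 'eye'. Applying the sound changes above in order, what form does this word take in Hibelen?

Hibelen: *pemhidilkad
  pemhidilkad (rule 1 does not apply)
  pemhidilkad → pemhidilked   [vowel merger]
  pemhidilked → pimhidilked   [pre-nasal raising]
  pimhidilked → pimhidirked   [unconditioned shift]
  pimhidirked → pimidirked   [h-loss]
  giving Hibelen pimidirked.

pimidirked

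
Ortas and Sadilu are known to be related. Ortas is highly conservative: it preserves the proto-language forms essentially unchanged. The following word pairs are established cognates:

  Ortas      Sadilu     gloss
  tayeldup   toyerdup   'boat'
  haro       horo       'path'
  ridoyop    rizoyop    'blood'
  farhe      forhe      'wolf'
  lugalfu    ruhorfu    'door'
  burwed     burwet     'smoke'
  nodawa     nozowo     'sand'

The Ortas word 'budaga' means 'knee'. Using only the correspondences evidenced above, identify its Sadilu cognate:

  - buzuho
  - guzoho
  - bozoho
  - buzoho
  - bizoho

nodawa ~ nozowo — Ortas d corresponds to Sadilu z between vowels (before a back vowel).
tayeldup ~ toyerdup, lugalfu ~ ruhorfu — Ortas a corresponds to Sadilu o after a consonant, before a consonant other than r, m, n, p, b, f, v.
lugalfu ~ ruhorfu — Ortas g corresponds to Sadilu h between vowels (before a back vowel).
nodawa ~ nozowo — Ortas a corresponds to Sadilu o word-finally.
Applying these to Ortas 'budaga':
  budaga → buzaga   (d→z between vowels (before a back vowel))
  buzaga → buzoga   (a→o after a consonant, before a consonant other than r, m, n, p, b, f, v)
  buzoga → buzoha   (g→h between vowels (before a back vowel))
  buzoha → buzoho   (a→o word-finally)
So the Sadilu cognate is 'buzoho'.

buzoho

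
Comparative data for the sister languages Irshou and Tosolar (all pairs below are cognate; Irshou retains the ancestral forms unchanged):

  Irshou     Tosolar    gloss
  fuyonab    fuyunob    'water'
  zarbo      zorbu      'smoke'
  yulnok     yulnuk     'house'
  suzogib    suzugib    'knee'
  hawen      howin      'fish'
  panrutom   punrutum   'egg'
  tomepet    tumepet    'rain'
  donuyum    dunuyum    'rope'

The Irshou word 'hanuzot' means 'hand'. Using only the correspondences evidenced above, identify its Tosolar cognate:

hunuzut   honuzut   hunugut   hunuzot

hunuzut

panrutom ~ punrutum — Irshou a corresponds to Tosolar u after a consonant, before a nasal.
yulnok ~ yulnuk, suzogib ~ suzugib — Irshou o corresponds to Tosolar u after a consonant, before a consonant other than r, m, n, p, b, f, v.
Applying these to Irshou 'hanuzot':
  hanuzot → hunuzot   (a→u after a consonant, before a nasal)
  hunuzot → hunuzut   (o→u after a consonant, before a consonant other than r, m, n, p, b, f, v)
So the Tosolar cognate is 'hunuzut'.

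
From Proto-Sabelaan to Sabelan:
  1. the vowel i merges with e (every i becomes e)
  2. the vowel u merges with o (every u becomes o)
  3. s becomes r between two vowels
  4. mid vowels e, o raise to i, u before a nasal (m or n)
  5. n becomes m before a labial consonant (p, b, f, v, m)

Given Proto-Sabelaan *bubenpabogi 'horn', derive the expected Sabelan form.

Sabelan: start from *bubenpabogi.
  rule 1 (vowel merger): bubenpabogi → bubenpaboge
  rule 2 (vowel merger): bubenpaboge → bobenpaboge
  rule 3: no change — bobenpaboge
  rule 4 (pre-nasal raising): bobenpaboge → bobinpaboge
  rule 5 (nasal place assimilation): bobinpaboge → bobimpaboge
  ⇒ Sabelan bobimpaboge

bobimpaboge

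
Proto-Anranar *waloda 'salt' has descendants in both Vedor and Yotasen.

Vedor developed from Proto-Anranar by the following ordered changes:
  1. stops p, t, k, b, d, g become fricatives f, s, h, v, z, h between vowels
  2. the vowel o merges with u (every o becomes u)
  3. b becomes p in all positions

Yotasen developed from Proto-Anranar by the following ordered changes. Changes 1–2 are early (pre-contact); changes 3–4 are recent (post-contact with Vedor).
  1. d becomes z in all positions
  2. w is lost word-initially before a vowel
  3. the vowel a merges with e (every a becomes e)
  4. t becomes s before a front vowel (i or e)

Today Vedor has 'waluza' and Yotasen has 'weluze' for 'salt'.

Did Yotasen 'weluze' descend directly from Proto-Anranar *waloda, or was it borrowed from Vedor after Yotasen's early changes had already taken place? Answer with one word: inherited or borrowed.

If inherited, *waloda would pass through all of Yotasen's changes:
Yotasen: *waloda > waloza > aloza > eloze  (by unconditioned shift, glide loss, vowel merger)
If borrowed from Vedor 'waluza' after the early changes, it would undergo only the recent ones:
  rule 3 (vowel merger): waluza → weluze
  rule 4 (palatalisation): no change (weluze)
  ⇒ as a loan: weluze
Yotasen 'weluze' matches the loan outcome 'weluze', not the inherited 'eloze' — it skipped the early Yotasen changes, so it was borrowed from Vedor.

borrowed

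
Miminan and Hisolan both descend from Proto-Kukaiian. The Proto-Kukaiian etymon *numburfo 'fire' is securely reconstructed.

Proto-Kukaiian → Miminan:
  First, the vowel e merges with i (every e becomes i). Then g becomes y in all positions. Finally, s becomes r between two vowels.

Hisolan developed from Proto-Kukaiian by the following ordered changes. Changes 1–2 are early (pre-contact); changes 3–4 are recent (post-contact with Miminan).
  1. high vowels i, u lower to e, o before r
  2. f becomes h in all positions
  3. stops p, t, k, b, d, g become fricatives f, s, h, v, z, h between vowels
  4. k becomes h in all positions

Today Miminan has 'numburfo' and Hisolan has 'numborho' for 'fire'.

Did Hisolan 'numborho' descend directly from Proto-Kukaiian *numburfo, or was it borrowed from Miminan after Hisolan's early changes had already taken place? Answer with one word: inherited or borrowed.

inherited

If inherited, *numburfo would pass through all of Hisolan's changes:
Hisolan: *numburfo > numborfo > numborho  (by pre-rhotic lowering, unconditioned shift)
If borrowed from Miminan 'numburfo' after the early changes, it would undergo only the recent ones:
  rule 3 (intervocalic lenition): no change (numburfo)
  rule 4 (unconditioned shift): no change (numburfo)
  ⇒ as a loan: numburfo
Hisolan 'numborho' matches the inherited outcome exactly, so it is an inherited cognate, not a loan.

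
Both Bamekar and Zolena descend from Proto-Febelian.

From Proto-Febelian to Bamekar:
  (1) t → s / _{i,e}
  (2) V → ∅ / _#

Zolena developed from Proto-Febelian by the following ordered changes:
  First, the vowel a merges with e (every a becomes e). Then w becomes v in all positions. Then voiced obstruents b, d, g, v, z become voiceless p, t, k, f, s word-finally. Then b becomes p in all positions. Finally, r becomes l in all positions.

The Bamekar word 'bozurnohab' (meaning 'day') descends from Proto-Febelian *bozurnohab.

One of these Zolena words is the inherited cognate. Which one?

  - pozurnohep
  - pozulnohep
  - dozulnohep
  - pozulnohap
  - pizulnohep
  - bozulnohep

Zolena: start from *bozurnohab.
  rule 1 (vowel merger): bozurnohab → bozurnoheb
  rule 2: no change — bozurnoheb
  rule 3 (final devoicing): bozurnoheb → bozurnohep
  rule 4 (unconditioned shift): bozurnohep → pozurnohep
  rule 5 (unconditioned shift): pozurnohep → pozulnohep
  ⇒ Zolena pozulnohep
Among the options, 'pozulnohep' alone shows every Zolena change applied in order.

pozulnohep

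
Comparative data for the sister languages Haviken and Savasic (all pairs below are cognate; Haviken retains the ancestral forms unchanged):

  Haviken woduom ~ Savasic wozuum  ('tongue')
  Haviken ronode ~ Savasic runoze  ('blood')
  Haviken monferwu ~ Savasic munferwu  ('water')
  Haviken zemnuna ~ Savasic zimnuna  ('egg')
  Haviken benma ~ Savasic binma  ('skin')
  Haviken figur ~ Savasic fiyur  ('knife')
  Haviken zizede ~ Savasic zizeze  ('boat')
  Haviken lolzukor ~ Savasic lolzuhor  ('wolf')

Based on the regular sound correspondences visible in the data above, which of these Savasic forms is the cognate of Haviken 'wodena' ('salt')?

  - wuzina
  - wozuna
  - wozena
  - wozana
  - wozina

ronode ~ runoze, zizede ~ zizeze — Haviken d corresponds to Savasic z between vowels (before a front vowel).
benma ~ binma — Haviken e corresponds to Savasic i after a consonant, before a nasal.
Applying these to Haviken 'wodena':
  wodena → wozena   (d→z between vowels (before a front vowel))
  wozena → wozina   (e→i after a consonant, before a nasal)
So the Savasic cognate is 'wozina'.

wozina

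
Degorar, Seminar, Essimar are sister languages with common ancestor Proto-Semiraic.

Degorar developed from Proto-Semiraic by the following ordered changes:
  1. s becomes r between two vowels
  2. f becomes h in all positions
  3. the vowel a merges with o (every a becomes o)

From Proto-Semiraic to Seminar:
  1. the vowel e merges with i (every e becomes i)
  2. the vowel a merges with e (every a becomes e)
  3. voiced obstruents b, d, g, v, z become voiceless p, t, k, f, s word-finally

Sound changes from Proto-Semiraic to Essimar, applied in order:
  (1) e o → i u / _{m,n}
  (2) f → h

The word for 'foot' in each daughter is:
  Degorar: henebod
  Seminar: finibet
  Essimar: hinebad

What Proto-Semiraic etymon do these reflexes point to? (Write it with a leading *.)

*fenebad

Position 7: Degorar has d, Seminar has t, Essimar has d. Degorar preserves d here (none of its changes turn any other segment into d), so the proto-segment is *d.
Position 4: Degorar has e, Seminar has i, Essimar has e. Degorar preserves e here (none of its changes turn any other segment into e), so the proto-segment is *e.
Position 1: Degorar has h, Seminar has f, Essimar has h. Taking the neighbouring segments as reconstructed: Degorar h could go back to *f or *h; Seminar f can only go back to *f; Essimar h could go back to *f or *h — the one source consistent with every daughter is *f.
Continuing position by position gives *fenebad; check it forward:
Degorar: *fenebad > henebad > henebod  (by unconditioned shift, vowel merger)
Seminar: start from *fenebad.
  rule 1 (vowel merger): fenebad → finibad
  rule 2 (vowel merger): finibad → finibed
  rule 3 (final devoicing): finibed → finibet
  ⇒ Seminar finibet
Essimar: *fenebad
  fenebad → finebad   [pre-nasal raising]
  finebad → hinebad   [unconditioned shift]
  giving Essimar hinebad.
Only *fenebad yields all of Degorar henebod, Seminar finibet, Essimar hinebad.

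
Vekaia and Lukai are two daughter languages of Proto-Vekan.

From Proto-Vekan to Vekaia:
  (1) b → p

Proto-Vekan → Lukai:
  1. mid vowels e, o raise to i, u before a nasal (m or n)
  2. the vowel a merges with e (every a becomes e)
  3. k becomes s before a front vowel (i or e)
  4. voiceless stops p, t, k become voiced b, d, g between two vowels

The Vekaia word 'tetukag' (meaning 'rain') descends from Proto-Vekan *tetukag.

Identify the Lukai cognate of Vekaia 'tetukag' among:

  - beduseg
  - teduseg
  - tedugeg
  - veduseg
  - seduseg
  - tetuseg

teduseg

Lukai: start from *tetukag.
  rule 1: no change — tetukag
  rule 2 (vowel merger): tetukag → tetukeg
  rule 3 (palatalisation): tetukeg → tetuseg
  rule 4 (intervocalic voicing): tetuseg → teduseg
  ⇒ Lukai teduseg
Only 'teduseg' matches the regular Lukai development of *tetukag.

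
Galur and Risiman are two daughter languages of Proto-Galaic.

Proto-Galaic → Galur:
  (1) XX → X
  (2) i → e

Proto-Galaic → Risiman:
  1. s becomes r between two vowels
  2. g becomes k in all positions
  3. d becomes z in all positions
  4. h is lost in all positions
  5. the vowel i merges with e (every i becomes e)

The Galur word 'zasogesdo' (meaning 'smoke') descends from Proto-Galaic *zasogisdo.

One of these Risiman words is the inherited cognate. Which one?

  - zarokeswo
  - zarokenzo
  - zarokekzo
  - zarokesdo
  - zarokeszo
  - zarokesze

Risiman: *zasogisdo
  zasogisdo → zarogisdo   [rhotacism]
  zarogisdo → zarokisdo   [unconditioned shift]
  zarokisdo → zarokiszo   [unconditioned shift]
  zarokiszo (rule 4 does not apply)
  zarokiszo → zarokeszo   [vowel merger]
  giving Risiman zarokeszo.

zarokeszo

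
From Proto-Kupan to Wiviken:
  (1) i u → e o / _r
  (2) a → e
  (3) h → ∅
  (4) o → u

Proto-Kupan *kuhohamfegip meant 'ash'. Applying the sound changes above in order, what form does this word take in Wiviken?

kuuemfegip

Wiviken: *kuhohamfegip
  kuhohamfegip (rule 1 does not apply)
  kuhohamfegip → kuhohemfegip   [vowel merger]
  kuhohemfegip → kuoemfegip   [h-loss]
  kuoemfegip → kuuemfegip   [vowel merger]
  giving Wiviken kuuemfegip.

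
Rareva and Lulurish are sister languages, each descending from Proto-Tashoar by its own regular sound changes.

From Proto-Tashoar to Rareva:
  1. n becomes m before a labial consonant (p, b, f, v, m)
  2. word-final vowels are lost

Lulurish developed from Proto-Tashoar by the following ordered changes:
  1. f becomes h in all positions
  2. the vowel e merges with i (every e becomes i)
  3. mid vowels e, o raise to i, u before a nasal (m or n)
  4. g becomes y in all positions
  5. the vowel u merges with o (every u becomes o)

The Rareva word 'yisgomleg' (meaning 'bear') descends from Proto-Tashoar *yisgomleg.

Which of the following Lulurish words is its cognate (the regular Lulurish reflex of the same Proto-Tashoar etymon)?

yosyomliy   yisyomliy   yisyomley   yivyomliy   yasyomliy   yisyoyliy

Lulurish: *yisgomleg
  yisgomleg (rule 1 does not apply)
  yisgomleg → yisgomlig   [vowel merger]
  yisgomlig → yisgumlig   [pre-nasal raising]
  yisgumlig → yisyumliy   [unconditioned shift]
  yisyumliy → yisyomliy   [vowel merger]
  giving Lulurish yisyomliy.
Among the options, 'yisyomliy' alone shows every Lulurish change applied in order.

yisyomliy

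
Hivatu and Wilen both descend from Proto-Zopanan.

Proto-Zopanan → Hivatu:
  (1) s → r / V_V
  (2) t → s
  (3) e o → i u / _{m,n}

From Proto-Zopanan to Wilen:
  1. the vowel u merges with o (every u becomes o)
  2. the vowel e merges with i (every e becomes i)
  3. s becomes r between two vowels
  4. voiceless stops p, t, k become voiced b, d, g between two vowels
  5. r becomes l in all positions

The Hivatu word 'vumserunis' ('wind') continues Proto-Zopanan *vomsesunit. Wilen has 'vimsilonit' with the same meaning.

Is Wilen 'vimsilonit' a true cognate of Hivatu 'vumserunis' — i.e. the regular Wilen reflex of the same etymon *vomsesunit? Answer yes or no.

no

Derive the expected Wilen reflex of *vomsesunit:
Wilen: *vomsesunit > vomsesonit > vomsisonit > vomsironit > vomsilonit  (by vowel merger, vowel merger, rhotacism, unconditioned shift)
The regular Wilen reflex would be 'vomsilonit', but the attested form is 'vimsilonit'. The correspondence is irregular, so they are not cognates (the Wilen form has a different source).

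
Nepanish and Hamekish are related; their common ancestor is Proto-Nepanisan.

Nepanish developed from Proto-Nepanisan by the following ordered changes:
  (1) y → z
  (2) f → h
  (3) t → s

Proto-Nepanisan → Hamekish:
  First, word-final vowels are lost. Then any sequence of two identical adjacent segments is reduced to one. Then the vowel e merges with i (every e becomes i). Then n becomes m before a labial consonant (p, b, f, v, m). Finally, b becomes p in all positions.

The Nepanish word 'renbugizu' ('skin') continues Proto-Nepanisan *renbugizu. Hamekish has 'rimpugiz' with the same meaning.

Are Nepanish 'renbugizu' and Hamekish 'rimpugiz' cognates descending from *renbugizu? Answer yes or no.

yes

Derive the expected Hamekish reflex of *renbugizu:
Hamekish: *renbugizu > renbugiz > rinbugiz > rimbugiz > rimpugiz  (by apocope, vowel merger, nasal place assimilation, unconditioned shift)
Hamekish 'rimpugiz' matches the regular reflex exactly, so the pair is cognate.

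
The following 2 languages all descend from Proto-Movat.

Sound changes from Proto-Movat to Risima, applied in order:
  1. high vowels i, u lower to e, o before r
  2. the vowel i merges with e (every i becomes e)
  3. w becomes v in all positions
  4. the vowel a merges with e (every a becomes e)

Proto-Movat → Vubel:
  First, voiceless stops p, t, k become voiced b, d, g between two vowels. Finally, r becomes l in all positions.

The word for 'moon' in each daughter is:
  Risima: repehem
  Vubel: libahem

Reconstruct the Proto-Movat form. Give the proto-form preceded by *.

Position 3: Risima has p, Vubel has b. Risima preserves p here (none of its changes turn any other segment into p), so the proto-segment is *p.
Position 1: Risima has r, Vubel has l. Risima preserves r here (none of its changes turn any other segment into r), so the proto-segment is *r.
Position 4: Risima has e, Vubel has a. Vubel preserves a here (none of its changes turn any other segment into a), so the proto-segment is *a.
Continuing position by position gives *ripahem; check it forward:
Risima: start from *ripahem.
  rule 1: no change — ripahem
  rule 2 (vowel merger): ripahem → repahem
  rule 3: no change — repahem
  rule 4 (vowel merger): repahem → repehem
  ⇒ Risima repehem
Vubel: *ripahem > ribahem > libahem  (by intervocalic voicing, unconditioned shift)
*ripahem is the unique common source.

*ripahem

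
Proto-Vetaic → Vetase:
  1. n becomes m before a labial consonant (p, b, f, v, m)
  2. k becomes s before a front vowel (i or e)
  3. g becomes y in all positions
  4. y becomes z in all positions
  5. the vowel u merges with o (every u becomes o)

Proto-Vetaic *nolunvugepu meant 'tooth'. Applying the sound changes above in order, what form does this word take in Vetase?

Vetase: *nolunvugepu > nolumvugepu > nolumvuyepu > nolumvuzepu > nolomvozepo  (by nasal place assimilation, unconditioned shift, unconditioned shift, vowel merger)

nolomvozepo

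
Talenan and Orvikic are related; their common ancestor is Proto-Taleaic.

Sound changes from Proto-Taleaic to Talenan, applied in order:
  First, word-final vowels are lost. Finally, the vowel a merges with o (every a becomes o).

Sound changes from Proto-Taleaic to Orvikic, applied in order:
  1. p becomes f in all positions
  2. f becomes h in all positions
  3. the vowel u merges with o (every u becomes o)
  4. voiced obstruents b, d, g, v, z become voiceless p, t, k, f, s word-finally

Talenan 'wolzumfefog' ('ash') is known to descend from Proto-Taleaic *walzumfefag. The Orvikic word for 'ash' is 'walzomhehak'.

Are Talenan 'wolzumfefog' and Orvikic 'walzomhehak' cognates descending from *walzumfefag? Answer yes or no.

Derive the expected Orvikic reflex of *walzumfefag:
Orvikic: start from *walzumfefag.
  rule 1: no change — walzumfefag
  rule 2 (unconditioned shift): walzumfefag → walzumhehag
  rule 3 (vowel merger): walzumhehag → walzomhehag
  rule 4 (final devoicing): walzomhehag → walzomhehak
  ⇒ Orvikic walzomhehak
Orvikic 'walzomhehak' matches the regular reflex exactly, so the pair is cognate.

yes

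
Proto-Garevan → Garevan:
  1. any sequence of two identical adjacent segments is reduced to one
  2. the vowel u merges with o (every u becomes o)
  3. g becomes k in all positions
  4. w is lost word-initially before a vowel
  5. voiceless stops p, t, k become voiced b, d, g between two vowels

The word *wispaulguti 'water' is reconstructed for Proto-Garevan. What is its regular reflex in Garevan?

Garevan: start from *wispaulguti.
  rule 1: no change — wispaulguti
  rule 2 (vowel merger): wispaulguti → wispaolgoti
  rule 3 (unconditioned shift): wispaolgoti → wispaolkoti
  rule 4 (glide loss): wispaolkoti → ispaolkoti
  rule 5 (intervocalic voicing): ispaolkoti → ispaolkodi
  ⇒ Garevan ispaolkodi

ispaolkodi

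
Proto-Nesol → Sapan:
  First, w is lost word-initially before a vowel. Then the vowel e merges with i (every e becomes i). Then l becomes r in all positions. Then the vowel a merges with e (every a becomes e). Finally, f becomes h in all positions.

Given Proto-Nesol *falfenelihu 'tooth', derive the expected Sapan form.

Sapan: *falfenelihu > falfinilihu > farfinirihu > ferfinirihu > herhinirihu  (by vowel merger, unconditioned shift, vowel merger, unconditioned shift)

herhinirihu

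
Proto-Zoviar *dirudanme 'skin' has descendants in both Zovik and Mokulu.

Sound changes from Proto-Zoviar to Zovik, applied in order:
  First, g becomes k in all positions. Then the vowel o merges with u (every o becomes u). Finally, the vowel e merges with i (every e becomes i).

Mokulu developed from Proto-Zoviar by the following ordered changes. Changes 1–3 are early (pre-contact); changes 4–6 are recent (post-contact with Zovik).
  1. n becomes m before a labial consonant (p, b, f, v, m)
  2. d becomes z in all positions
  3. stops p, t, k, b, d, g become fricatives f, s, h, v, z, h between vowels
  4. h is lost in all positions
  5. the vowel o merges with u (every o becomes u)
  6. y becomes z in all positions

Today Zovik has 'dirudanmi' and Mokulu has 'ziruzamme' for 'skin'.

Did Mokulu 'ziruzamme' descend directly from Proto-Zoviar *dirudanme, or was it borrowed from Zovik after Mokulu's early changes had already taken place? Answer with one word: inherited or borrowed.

inherited

If inherited, *dirudanme would pass through all of Mokulu's changes:
Mokulu: start from *dirudanme.
  rule 1 (nasal place assimilation): dirudanme → dirudamme
  rule 2 (unconditioned shift): dirudamme → ziruzamme
  rule 3: no change — ziruzamme
  rule 4: no change — ziruzamme
  rule 5: no change — ziruzamme
  rule 6: no change — ziruzamme
  ⇒ Mokulu ziruzamme
If borrowed from Zovik 'dirudanmi' after the early changes, it would undergo only the recent ones:
  rule 4 (h-loss): no change (dirudanmi)
  rule 5 (vowel merger): no change (dirudanmi)
  rule 6 (unconditioned shift): no change (dirudanmi)
  ⇒ as a loan: dirudanmi
Mokulu 'ziruzamme' matches the inherited outcome exactly, so it is an inherited cognate, not a loan.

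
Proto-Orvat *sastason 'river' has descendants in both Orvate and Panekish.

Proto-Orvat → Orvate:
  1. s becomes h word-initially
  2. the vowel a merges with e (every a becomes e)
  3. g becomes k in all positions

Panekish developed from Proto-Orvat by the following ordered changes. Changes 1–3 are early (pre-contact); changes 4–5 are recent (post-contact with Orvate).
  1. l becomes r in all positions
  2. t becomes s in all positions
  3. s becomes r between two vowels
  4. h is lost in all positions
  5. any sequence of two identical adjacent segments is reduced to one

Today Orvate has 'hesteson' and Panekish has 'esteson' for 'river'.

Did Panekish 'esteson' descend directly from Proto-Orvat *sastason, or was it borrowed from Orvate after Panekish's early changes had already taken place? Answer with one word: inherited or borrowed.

borrowed

If inherited, *sastason would pass through all of Panekish's changes:
Panekish: *sastason > sassason > sassaron > sasaron  (by unconditioned shift, rhotacism, degemination)
If borrowed from Orvate 'hesteson' after the early changes, it would undergo only the recent ones:
  rule 4 (h-loss): hesteson → esteson
  rule 5 (degemination): no change (esteson)
  ⇒ as a loan: esteson
Panekish 'esteson' matches the loan outcome 'esteson', not the inherited 'sasaron' — it skipped the early Panekish changes, so it was borrowed from Orvate.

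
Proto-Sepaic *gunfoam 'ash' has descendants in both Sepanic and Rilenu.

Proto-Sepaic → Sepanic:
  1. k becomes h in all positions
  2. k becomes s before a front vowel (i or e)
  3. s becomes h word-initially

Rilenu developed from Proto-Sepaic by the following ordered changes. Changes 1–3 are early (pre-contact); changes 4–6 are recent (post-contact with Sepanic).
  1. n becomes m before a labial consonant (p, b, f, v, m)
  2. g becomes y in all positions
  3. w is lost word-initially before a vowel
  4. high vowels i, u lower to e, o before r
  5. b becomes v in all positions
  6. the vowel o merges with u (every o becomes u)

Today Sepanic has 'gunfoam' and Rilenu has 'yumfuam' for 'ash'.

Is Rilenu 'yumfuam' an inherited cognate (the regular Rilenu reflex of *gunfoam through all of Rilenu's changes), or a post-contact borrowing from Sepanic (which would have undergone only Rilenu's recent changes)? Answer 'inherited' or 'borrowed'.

If inherited, *gunfoam would pass through all of Rilenu's changes:
Rilenu: start from *gunfoam.
  rule 1 (nasal place assimilation): gunfoam → gumfoam
  rule 2 (unconditioned shift): gumfoam → yumfoam
  rule 3: no change — yumfoam
  rule 4: no change — yumfoam
  rule 5: no change — yumfoam
  rule 6 (vowel merger): yumfoam → yumfuam
  ⇒ Rilenu yumfuam
If borrowed from Sepanic 'gunfoam' after the early changes, it would undergo only the recent ones:
  rule 4 (pre-rhotic lowering): no change (gunfoam)
  rule 5 (unconditioned shift): no change (gunfoam)
  rule 6 (vowel merger): gunfoam → gunfuam
  ⇒ as a loan: gunfuam
Rilenu 'yumfuam' matches the inherited outcome exactly, so it is an inherited cognate, not a loan.

inherited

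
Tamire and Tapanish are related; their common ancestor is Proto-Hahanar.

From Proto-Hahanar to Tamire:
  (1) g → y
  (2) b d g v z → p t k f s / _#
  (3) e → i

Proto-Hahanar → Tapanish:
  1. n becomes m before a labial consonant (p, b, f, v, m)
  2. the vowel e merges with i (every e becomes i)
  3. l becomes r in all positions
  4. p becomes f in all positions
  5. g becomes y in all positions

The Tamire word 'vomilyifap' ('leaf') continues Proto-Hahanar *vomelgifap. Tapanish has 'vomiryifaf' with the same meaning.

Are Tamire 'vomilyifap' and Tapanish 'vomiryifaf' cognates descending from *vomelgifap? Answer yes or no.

yes

Derive the expected Tapanish reflex of *vomelgifap:
Tapanish: start from *vomelgifap.
  rule 1: no change — vomelgifap
  rule 2 (vowel merger): vomelgifap → vomilgifap
  rule 3 (unconditioned shift): vomilgifap → vomirgifap
  rule 4 (unconditioned shift): vomirgifap → vomirgifaf
  rule 5 (unconditioned shift): vomirgifaf → vomiryifaf
  ⇒ Tapanish vomiryifaf
Tapanish 'vomiryifaf' matches the regular reflex exactly, so the pair is cognate.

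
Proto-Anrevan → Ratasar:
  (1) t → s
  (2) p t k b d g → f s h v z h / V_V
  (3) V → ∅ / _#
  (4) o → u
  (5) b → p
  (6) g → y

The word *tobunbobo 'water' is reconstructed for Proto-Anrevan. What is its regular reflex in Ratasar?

Ratasar: *tobunbobo > sobunbobo > sovunbovo > sovunbov > suvunbuv > suvunpuv  (by unconditioned shift, intervocalic lenition, apocope, vowel merger, unconditioned shift)

suvunpuv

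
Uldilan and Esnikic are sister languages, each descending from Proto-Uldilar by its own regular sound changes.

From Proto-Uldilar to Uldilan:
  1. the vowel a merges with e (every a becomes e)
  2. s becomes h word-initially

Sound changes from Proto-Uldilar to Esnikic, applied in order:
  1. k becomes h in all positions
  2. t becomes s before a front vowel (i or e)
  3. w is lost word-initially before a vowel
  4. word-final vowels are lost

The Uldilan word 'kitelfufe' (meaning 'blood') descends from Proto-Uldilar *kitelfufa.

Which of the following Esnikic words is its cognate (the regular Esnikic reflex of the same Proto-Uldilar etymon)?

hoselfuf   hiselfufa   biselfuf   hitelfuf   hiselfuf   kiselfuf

Esnikic: start from *kitelfufa.
  rule 1 (unconditioned shift): kitelfufa → hitelfufa
  rule 2 (palatalisation): hitelfufa → hiselfufa
  rule 3: no change — hiselfufa
  rule 4 (apocope): hiselfufa → hiselfuf
  ⇒ Esnikic hiselfuf
Among the options, 'hiselfuf' alone shows every Esnikic change applied in order.

hiselfuf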